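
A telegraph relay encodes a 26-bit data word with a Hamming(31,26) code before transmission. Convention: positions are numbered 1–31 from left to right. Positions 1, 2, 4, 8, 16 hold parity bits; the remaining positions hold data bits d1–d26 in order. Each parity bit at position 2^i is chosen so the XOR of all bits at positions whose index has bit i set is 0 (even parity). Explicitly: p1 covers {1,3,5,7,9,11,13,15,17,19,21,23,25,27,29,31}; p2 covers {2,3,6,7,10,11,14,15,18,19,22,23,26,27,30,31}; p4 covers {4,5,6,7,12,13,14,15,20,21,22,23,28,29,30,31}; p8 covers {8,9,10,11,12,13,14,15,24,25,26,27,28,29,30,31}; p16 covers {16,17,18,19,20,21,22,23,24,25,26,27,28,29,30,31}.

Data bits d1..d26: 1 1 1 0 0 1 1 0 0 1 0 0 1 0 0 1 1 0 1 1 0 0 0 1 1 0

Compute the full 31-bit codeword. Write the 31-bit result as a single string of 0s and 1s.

0011110101100101010011011000110

Place data at non-parity positions: p1 p2 1 p4 1 1 0 p8 0 1 1 0 0 1 0 p16 0 1 0 0 1 1 0 1 1 0 0 0 1 1 0
p1 (pos 1,3,5,7,9,11,13,15,17,19,21,23,25,27,29,31): XOR of data positions = 1⊕1⊕0⊕0⊕1⊕0⊕0⊕0⊕0⊕1⊕0⊕1⊕0⊕1⊕0 = 0
p2 (pos 2,3,6,7,10,11,14,15,18,19,22,23,26,27,30,31): XOR of data positions = 1⊕1⊕0⊕1⊕1⊕1⊕0⊕1⊕0⊕1⊕0⊕0⊕0⊕1⊕0 = 0
p4 (pos 4,5,6,7,12,13,14,15,20,21,22,23,28,29,30,31): XOR of data positions = 1⊕1⊕0⊕0⊕0⊕1⊕0⊕0⊕1⊕1⊕0⊕0⊕1⊕1⊕0 = 1
p8 (pos 8,9,10,11,12,13,14,15,24,25,26,27,28,29,30,31): XOR of data positions = 0⊕1⊕1⊕0⊕0⊕1⊕0⊕1⊕1⊕0⊕0⊕0⊕1⊕1⊕0 = 1
p16 (pos 16,17,18,19,20,21,22,23,24,25,26,27,28,29,30,31): XOR of data positions = 0⊕1⊕0⊕0⊕1⊕1⊕0⊕1⊕1⊕0⊕0⊕0⊕1⊕1⊕0 = 1
Codeword: 0011110101100101010011011000110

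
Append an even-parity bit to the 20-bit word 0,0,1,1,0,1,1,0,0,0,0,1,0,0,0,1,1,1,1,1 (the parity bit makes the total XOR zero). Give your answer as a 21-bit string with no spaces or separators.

XOR of the 20 data bits: 0⊕0⊕1⊕1⊕0⊕1⊕1⊕0⊕0⊕0⊕0⊕1⊕0⊕0⊕0⊕1⊕1⊕1⊕1⊕1 = 0
Parity bit = 0 (so all 21 bits XOR to 0).

001101100001000111110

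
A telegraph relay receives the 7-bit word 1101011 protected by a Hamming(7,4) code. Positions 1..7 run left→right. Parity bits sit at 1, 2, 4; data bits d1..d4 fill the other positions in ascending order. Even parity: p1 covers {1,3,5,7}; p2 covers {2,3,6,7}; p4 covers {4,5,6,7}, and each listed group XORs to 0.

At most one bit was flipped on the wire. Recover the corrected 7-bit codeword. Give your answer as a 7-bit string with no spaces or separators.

s1 (pos 1,3,5,7): 1⊕0⊕0⊕1 = 0
s2 (pos 2,3,6,7): 1⊕0⊕1⊕1 = 1
s4 (pos 4,5,6,7): 1⊕0⊕1⊕1 = 1
Syndrome s4…s1 = 110 → error at position 6.
Flip position 6: 1101011 → 1101001

1101001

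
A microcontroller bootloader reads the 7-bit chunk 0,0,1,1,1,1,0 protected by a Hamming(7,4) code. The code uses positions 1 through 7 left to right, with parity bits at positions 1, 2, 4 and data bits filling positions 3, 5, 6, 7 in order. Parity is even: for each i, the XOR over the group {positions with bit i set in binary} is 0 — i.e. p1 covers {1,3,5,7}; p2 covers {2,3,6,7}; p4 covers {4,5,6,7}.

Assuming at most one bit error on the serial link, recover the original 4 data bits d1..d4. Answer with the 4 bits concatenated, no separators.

1110

s1 (pos 1,3,5,7): 0⊕1⊕1⊕0 = 0
s2 (pos 2,3,6,7): 0⊕1⊕1⊕0 = 0
s4 (pos 4,5,6,7): 1⊕1⊕1⊕0 = 1
Syndrome s4…s1 = 100 → error at position 4.
Flip position 4: 0011110 → 0010110
Read data bits from positions 3,5,6,7: 1110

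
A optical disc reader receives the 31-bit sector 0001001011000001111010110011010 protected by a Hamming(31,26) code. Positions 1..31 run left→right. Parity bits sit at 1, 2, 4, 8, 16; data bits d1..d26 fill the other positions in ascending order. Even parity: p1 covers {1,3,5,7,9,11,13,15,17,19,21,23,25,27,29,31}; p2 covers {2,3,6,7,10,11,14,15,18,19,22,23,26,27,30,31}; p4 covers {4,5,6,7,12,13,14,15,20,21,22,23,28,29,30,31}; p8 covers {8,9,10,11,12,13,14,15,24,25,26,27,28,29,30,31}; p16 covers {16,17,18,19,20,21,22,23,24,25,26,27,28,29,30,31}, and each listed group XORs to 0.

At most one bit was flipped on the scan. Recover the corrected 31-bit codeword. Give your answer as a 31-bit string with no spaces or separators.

s1 (pos 1,3,5,7,9,11,13,15,17,19,21,23,25,27,29,31): 0⊕0⊕0⊕1⊕1⊕0⊕0⊕0⊕1⊕1⊕1⊕1⊕0⊕1⊕0⊕0 = 1
s2 (pos 2,3,6,7,10,11,14,15,18,19,22,23,26,27,30,31): 0⊕0⊕0⊕1⊕1⊕0⊕0⊕0⊕1⊕1⊕0⊕1⊕0⊕1⊕1⊕0 = 1
s4 (pos 4,5,6,7,12,13,14,15,20,21,22,23,28,29,30,31): 1⊕0⊕0⊕1⊕0⊕0⊕0⊕0⊕0⊕1⊕0⊕1⊕1⊕0⊕1⊕0 = 0
s8 (pos 8,9,10,11,12,13,14,15,24,25,26,27,28,29,30,31): 0⊕1⊕1⊕0⊕0⊕0⊕0⊕0⊕1⊕0⊕0⊕1⊕1⊕0⊕1⊕0 = 0
s16 (pos 16,17,18,19,20,21,22,23,24,25,26,27,28,29,30,31): 1⊕1⊕1⊕1⊕0⊕1⊕0⊕1⊕1⊕0⊕0⊕1⊕1⊕0⊕1⊕0 = 0
Syndrome s16…s1 = 00011 → error at position 3.
Flip position 3: 0001001011000001111010110011010 → 0011001011000001111010110011010

0011001011000001111010110011010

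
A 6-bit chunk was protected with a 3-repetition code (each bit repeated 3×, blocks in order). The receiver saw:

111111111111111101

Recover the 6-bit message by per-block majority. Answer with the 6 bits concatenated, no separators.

111111

Block 1 (111): 3 ones → 1
Block 2 (111): 3 ones → 1
Block 3 (111): 3 ones → 1
Block 4 (111): 3 ones → 1
Block 5 (111): 3 ones → 1
Block 6 (101): 2 ones → 1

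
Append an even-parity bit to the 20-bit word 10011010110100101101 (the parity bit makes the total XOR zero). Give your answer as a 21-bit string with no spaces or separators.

XOR of the 20 data bits: 1⊕0⊕0⊕1⊕1⊕0⊕1⊕0⊕1⊕1⊕0⊕1⊕0⊕0⊕1⊕0⊕1⊕1⊕0⊕1 = 1
Parity bit = 1 (so all 21 bits XOR to 0).

100110101101001011011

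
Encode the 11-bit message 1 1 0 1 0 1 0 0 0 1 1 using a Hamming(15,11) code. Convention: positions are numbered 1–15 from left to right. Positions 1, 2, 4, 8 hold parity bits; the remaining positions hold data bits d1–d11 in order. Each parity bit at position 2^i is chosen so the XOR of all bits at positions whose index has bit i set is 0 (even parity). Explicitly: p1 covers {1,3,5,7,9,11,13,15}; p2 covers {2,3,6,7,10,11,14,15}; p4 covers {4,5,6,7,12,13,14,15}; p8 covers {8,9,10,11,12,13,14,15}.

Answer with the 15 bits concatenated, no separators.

Place data at non-parity positions: p1 p2 1 p4 1 0 1 p8 0 1 0 0 0 1 1
p1 (pos 1,3,5,7,9,11,13,15): XOR of data positions = 1⊕1⊕1⊕0⊕0⊕0⊕1 = 0
p2 (pos 2,3,6,7,10,11,14,15): XOR of data positions = 1⊕0⊕1⊕1⊕0⊕1⊕1 = 1
p4 (pos 4,5,6,7,12,13,14,15): XOR of data positions = 1⊕0⊕1⊕0⊕0⊕1⊕1 = 0
p8 (pos 8,9,10,11,12,13,14,15): XOR of data positions = 0⊕1⊕0⊕0⊕0⊕1⊕1 = 1
Codeword: 011010110100011

011010110100011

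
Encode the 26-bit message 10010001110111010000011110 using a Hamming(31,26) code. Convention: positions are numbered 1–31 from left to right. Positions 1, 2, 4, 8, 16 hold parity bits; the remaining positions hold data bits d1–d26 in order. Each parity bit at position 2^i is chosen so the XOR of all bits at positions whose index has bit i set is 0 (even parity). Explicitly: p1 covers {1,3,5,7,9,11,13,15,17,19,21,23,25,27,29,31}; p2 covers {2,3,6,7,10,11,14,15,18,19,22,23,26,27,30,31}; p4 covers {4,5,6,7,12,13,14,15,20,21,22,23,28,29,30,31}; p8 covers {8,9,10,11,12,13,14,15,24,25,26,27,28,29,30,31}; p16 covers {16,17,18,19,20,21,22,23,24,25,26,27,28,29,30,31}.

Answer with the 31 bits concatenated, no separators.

0110001100011100111010000011110

Place data at non-parity positions: p1 p2 1 p4 0 0 1 p8 0 0 0 1 1 1 0 p16 1 1 1 0 1 0 0 0 0 0 1 1 1 1 0
p1 (pos 1,3,5,7,9,11,13,15,17,19,21,23,25,27,29,31): XOR of data positions = 1⊕0⊕1⊕0⊕0⊕1⊕0⊕1⊕1⊕1⊕0⊕0⊕1⊕1⊕0 = 0
p2 (pos 2,3,6,7,10,11,14,15,18,19,22,23,26,27,30,31): XOR of data positions = 1⊕0⊕1⊕0⊕0⊕1⊕0⊕1⊕1⊕0⊕0⊕0⊕1⊕1⊕0 = 1
p4 (pos 4,5,6,7,12,13,14,15,20,21,22,23,28,29,30,31): XOR of data positions = 0⊕0⊕1⊕1⊕1⊕1⊕0⊕0⊕1⊕0⊕0⊕1⊕1⊕1⊕0 = 0
p8 (pos 8,9,10,11,12,13,14,15,24,25,26,27,28,29,30,31): XOR of data positions = 0⊕0⊕0⊕1⊕1⊕1⊕0⊕0⊕0⊕0⊕1⊕1⊕1⊕1⊕0 = 1
p16 (pos 16,17,18,19,20,21,22,23,24,25,26,27,28,29,30,31): XOR of data positions = 1⊕1⊕1⊕0⊕1⊕0⊕0⊕0⊕0⊕0⊕1⊕1⊕1⊕1⊕0 = 0
Codeword: 0110001100011100111010000011110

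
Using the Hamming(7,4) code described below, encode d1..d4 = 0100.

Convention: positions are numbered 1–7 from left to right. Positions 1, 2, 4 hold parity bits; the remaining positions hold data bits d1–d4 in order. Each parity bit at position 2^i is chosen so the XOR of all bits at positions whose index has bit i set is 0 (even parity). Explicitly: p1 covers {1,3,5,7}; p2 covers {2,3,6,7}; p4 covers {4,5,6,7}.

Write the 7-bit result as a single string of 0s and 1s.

Place data at non-parity positions: p1 p2 0 p4 1 0 0
p1 (pos 1,3,5,7): XOR of data positions = 0⊕1⊕0 = 1
p2 (pos 2,3,6,7): XOR of data positions = 0⊕0⊕0 = 0
p4 (pos 4,5,6,7): XOR of data positions = 1⊕0⊕0 = 1
Codeword: 1001100

1001100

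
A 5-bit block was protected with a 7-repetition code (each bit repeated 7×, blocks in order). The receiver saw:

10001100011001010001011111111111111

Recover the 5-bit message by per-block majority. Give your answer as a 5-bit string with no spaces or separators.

Block 1 (1000110): 3 ones → 0
Block 2 (0011001): 3 ones → 0
Block 3 (0100010): 2 ones → 0
Block 4 (1111111): 7 ones → 1
Block 5 (1111111): 7 ones → 1

00011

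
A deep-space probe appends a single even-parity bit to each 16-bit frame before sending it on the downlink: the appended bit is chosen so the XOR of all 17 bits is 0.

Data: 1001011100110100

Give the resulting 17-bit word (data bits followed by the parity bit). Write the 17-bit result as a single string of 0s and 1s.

10010111001101000

XOR of the 16 data bits: 1⊕0⊕0⊕1⊕0⊕1⊕1⊕1⊕0⊕0⊕1⊕1⊕0⊕1⊕0⊕0 = 0
Parity bit = 0 (so all 17 bits XOR to 0).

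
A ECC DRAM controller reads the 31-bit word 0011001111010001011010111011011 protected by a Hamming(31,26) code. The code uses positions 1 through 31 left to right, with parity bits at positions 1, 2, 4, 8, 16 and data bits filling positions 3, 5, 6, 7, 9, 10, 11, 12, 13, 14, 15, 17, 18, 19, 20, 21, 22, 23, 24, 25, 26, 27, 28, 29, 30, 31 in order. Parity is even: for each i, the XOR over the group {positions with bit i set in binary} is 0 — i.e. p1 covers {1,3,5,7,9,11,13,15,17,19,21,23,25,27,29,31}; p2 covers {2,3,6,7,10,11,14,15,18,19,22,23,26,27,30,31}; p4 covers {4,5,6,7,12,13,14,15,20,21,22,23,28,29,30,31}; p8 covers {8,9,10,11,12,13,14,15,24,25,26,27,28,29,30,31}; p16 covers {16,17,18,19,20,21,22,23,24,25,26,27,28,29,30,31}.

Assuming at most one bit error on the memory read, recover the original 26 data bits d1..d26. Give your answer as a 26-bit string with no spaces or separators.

s1 (pos 1,3,5,7,9,11,13,15,17,19,21,23,25,27,29,31): 0⊕1⊕0⊕1⊕1⊕0⊕0⊕0⊕0⊕1⊕1⊕1⊕1⊕1⊕0⊕1 = 1
s2 (pos 2,3,6,7,10,11,14,15,18,19,22,23,26,27,30,31): 0⊕1⊕0⊕1⊕1⊕0⊕0⊕0⊕1⊕1⊕0⊕1⊕0⊕1⊕1⊕1 = 1
s4 (pos 4,5,6,7,12,13,14,15,20,21,22,23,28,29,30,31): 1⊕0⊕0⊕1⊕1⊕0⊕0⊕0⊕0⊕1⊕0⊕1⊕1⊕0⊕1⊕1 = 0
s8 (pos 8,9,10,11,12,13,14,15,24,25,26,27,28,29,30,31): 1⊕1⊕1⊕0⊕1⊕0⊕0⊕0⊕1⊕1⊕0⊕1⊕1⊕0⊕1⊕1 = 0
s16 (pos 16,17,18,19,20,21,22,23,24,25,26,27,28,29,30,31): 1⊕0⊕1⊕1⊕0⊕1⊕0⊕1⊕1⊕1⊕0⊕1⊕1⊕0⊕1⊕1 = 1
Syndrome s16…s1 = 10011 → error at position 19.
Flip position 19: 0011001111010001011010111011011 → 0011001111010001010010111011011
Read data bits from positions 3,5,6,7,9,10,11,12,13,14,15,17,18,19,20,21,22,23,24,25,26,27,28,29,30,31: 10011101000010010111011011

10011101000010010111011011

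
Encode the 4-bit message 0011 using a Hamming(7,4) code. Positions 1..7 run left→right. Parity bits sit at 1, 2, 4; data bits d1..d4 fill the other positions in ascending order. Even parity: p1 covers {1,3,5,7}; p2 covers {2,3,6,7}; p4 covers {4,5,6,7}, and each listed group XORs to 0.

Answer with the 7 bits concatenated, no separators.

1000011

Place data at non-parity positions: p1 p2 0 p4 0 1 1
p1 (pos 1,3,5,7): XOR of data positions = 0⊕0⊕1 = 1
p2 (pos 2,3,6,7): XOR of data positions = 0⊕1⊕1 = 0
p4 (pos 4,5,6,7): XOR of data positions = 0⊕1⊕1 = 0
Codeword: 1000011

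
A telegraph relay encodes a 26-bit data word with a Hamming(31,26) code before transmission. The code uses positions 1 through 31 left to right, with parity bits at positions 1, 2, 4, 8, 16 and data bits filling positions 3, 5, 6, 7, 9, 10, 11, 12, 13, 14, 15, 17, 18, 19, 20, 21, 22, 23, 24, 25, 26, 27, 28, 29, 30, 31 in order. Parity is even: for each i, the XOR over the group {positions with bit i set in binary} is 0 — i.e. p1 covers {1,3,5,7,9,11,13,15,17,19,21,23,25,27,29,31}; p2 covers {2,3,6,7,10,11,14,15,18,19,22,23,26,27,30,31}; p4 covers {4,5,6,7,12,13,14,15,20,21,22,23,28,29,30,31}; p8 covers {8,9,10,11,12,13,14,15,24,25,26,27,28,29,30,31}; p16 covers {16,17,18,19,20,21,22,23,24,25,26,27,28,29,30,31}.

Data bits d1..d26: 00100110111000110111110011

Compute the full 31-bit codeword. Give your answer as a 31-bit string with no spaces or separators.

0001010101101111000110111110011

Place data at non-parity positions: p1 p2 0 p4 0 1 0 p8 0 1 1 0 1 1 1 p16 0 0 0 1 1 0 1 1 1 1 1 0 0 1 1
p1 (pos 1,3,5,7,9,11,13,15,17,19,21,23,25,27,29,31): XOR of data positions = 0⊕0⊕0⊕0⊕1⊕1⊕1⊕0⊕0⊕1⊕1⊕1⊕1⊕0⊕1 = 0
p2 (pos 2,3,6,7,10,11,14,15,18,19,22,23,26,27,30,31): XOR of data positions = 0⊕1⊕0⊕1⊕1⊕1⊕1⊕0⊕0⊕0⊕1⊕1⊕1⊕1⊕1 = 0
p4 (pos 4,5,6,7,12,13,14,15,20,21,22,23,28,29,30,31): XOR of data positions = 0⊕1⊕0⊕0⊕1⊕1⊕1⊕1⊕1⊕0⊕1⊕0⊕0⊕1⊕1 = 1
p8 (pos 8,9,10,11,12,13,14,15,24,25,26,27,28,29,30,31): XOR of data positions = 0⊕1⊕1⊕0⊕1⊕1⊕1⊕1⊕1⊕1⊕1⊕0⊕0⊕1⊕1 = 1
p16 (pos 16,17,18,19,20,21,22,23,24,25,26,27,28,29,30,31): XOR of data positions = 0⊕0⊕0⊕1⊕1⊕0⊕1⊕1⊕1⊕1⊕1⊕0⊕0⊕1⊕1 = 1
Codeword: 0001010101101111000110111110011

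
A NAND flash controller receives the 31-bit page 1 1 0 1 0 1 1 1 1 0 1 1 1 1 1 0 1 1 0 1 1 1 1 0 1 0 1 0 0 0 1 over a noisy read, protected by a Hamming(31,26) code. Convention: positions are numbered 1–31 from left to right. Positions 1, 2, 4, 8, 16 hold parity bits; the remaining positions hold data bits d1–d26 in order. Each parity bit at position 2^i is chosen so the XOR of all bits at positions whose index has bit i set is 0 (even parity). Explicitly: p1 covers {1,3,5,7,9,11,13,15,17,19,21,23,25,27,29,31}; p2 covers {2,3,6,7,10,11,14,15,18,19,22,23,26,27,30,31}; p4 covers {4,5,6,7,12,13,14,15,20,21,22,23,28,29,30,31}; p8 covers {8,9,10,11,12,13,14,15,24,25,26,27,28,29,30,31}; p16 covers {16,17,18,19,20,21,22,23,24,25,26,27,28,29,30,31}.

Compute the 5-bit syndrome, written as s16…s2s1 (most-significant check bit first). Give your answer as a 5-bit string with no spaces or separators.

10010

s1 (pos 1,3,5,7,9,11,13,15,17,19,21,23,25,27,29,31): 1⊕0⊕0⊕1⊕1⊕1⊕1⊕1⊕1⊕0⊕1⊕1⊕1⊕1⊕0⊕1 = 0
s2 (pos 2,3,6,7,10,11,14,15,18,19,22,23,26,27,30,31): 1⊕0⊕1⊕1⊕0⊕1⊕1⊕1⊕1⊕0⊕1⊕1⊕0⊕1⊕0⊕1 = 1
s4 (pos 4,5,6,7,12,13,14,15,20,21,22,23,28,29,30,31): 1⊕0⊕1⊕1⊕1⊕1⊕1⊕1⊕1⊕1⊕1⊕1⊕0⊕0⊕0⊕1 = 0
s8 (pos 8,9,10,11,12,13,14,15,24,25,26,27,28,29,30,31): 1⊕1⊕0⊕1⊕1⊕1⊕1⊕1⊕0⊕1⊕0⊕1⊕0⊕0⊕0⊕1 = 0
s16 (pos 16,17,18,19,20,21,22,23,24,25,26,27,28,29,30,31): 0⊕1⊕1⊕0⊕1⊕1⊕1⊕1⊕0⊕1⊕0⊕1⊕0⊕0⊕0⊕1 = 1
Syndrome s16…s1 = 10010 → error at position 18.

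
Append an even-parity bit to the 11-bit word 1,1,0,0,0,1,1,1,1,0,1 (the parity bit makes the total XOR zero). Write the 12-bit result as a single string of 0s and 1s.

110001111011

XOR of the 11 data bits: 1⊕1⊕0⊕0⊕0⊕1⊕1⊕1⊕1⊕0⊕1 = 1
Parity bit = 1 (so all 12 bits XOR to 0).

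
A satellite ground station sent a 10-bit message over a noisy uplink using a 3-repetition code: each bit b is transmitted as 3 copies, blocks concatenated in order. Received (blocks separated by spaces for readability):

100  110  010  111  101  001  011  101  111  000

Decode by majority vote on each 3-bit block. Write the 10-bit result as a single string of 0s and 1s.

0101101110

Block 1 (100): 1 one → 0
Block 2 (110): 2 ones → 1
Block 3 (010): 1 one → 0
Block 4 (111): 3 ones → 1
Block 5 (101): 2 ones → 1
Block 6 (001): 1 one → 0
Block 7 (011): 2 ones → 1
Block 8 (101): 2 ones → 1
Block 9 (111): 3 ones → 1
Block 10 (000): 0 ones → 0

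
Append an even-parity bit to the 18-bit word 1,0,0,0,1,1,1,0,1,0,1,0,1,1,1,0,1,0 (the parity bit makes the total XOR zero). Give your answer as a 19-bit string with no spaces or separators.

XOR of the 18 data bits: 1⊕0⊕0⊕0⊕1⊕1⊕1⊕0⊕1⊕0⊕1⊕0⊕1⊕1⊕1⊕0⊕1⊕0 = 0
Parity bit = 0 (so all 19 bits XOR to 0).

1000111010101110100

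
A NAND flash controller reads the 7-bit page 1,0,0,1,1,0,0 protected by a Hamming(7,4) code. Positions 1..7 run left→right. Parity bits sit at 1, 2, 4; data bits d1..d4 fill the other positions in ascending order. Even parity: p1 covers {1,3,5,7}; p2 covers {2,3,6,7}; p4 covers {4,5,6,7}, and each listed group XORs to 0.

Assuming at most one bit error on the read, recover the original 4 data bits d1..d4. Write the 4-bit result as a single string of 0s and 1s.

s1 (pos 1,3,5,7): 1⊕0⊕1⊕0 = 0
s2 (pos 2,3,6,7): 0⊕0⊕0⊕0 = 0
s4 (pos 4,5,6,7): 1⊕1⊕0⊕0 = 0
Syndrome s4…s1 = 000 → no error.
Read data bits from positions 3,5,6,7: 0100

0100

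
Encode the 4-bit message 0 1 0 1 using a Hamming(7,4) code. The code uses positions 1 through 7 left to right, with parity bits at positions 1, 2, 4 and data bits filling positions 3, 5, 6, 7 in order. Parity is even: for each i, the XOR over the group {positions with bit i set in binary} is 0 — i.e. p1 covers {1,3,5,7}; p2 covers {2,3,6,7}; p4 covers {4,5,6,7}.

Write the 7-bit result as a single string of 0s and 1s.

0100101

Place data at non-parity positions: p1 p2 0 p4 1 0 1
p1 (pos 1,3,5,7): XOR of data positions = 0⊕1⊕1 = 0
p2 (pos 2,3,6,7): XOR of data positions = 0⊕0⊕1 = 1
p4 (pos 4,5,6,7): XOR of data positions = 1⊕0⊕1 = 0
Codeword: 0100101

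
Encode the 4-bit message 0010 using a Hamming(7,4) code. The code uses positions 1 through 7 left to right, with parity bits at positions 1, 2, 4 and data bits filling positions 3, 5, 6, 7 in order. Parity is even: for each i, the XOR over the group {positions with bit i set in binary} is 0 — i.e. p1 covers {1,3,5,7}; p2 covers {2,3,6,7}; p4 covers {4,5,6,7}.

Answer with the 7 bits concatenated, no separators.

0101010

Place data at non-parity positions: p1 p2 0 p4 0 1 0
p1 (pos 1,3,5,7): XOR of data positions = 0⊕0⊕0 = 0
p2 (pos 2,3,6,7): XOR of data positions = 0⊕1⊕0 = 1
p4 (pos 4,5,6,7): XOR of data positions = 0⊕1⊕0 = 1
Codeword: 0101010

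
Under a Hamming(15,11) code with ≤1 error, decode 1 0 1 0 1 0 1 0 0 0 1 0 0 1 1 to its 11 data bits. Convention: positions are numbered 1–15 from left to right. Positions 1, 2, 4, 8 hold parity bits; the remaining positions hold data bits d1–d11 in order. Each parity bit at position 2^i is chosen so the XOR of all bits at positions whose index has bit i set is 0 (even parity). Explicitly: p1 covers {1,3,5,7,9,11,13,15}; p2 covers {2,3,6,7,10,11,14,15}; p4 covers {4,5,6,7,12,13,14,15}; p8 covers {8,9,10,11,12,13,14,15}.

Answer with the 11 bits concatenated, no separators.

s1 (pos 1,3,5,7,9,11,13,15): 1⊕1⊕1⊕1⊕0⊕1⊕0⊕1 = 0
s2 (pos 2,3,6,7,10,11,14,15): 0⊕1⊕0⊕1⊕0⊕1⊕1⊕1 = 1
s4 (pos 4,5,6,7,12,13,14,15): 0⊕1⊕0⊕1⊕0⊕0⊕1⊕1 = 0
s8 (pos 8,9,10,11,12,13,14,15): 0⊕0⊕0⊕1⊕0⊕0⊕1⊕1 = 1
Syndrome s8…s1 = 1010 → error at position 10.
Flip position 10: 101010100010011 → 101010100110011
Read data bits from positions 3,5,6,7,9,10,11,12,13,14,15: 11010110011

11010110011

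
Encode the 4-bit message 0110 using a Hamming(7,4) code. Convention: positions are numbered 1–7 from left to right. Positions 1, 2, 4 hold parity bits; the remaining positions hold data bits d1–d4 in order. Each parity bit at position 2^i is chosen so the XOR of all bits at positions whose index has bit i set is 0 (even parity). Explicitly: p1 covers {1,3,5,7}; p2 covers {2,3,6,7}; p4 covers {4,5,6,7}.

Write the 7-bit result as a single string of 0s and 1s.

Place data at non-parity positions: p1 p2 0 p4 1 1 0
p1 (pos 1,3,5,7): XOR of data positions = 0⊕1⊕0 = 1
p2 (pos 2,3,6,7): XOR of data positions = 0⊕1⊕0 = 1
p4 (pos 4,5,6,7): XOR of data positions = 1⊕1⊕0 = 0
Codeword: 1100110

1100110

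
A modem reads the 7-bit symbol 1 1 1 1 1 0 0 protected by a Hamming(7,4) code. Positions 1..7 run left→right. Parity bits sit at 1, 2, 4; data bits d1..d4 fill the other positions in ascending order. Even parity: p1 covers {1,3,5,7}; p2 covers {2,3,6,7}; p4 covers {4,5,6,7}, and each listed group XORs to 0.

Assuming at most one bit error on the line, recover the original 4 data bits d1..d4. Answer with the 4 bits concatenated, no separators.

1100

s1 (pos 1,3,5,7): 1⊕1⊕1⊕0 = 1
s2 (pos 2,3,6,7): 1⊕1⊕0⊕0 = 0
s4 (pos 4,5,6,7): 1⊕1⊕0⊕0 = 0
Syndrome s4…s1 = 001 → error at position 1.
Flip position 1: 1111100 → 0111100
Read data bits from positions 3,5,6,7: 1100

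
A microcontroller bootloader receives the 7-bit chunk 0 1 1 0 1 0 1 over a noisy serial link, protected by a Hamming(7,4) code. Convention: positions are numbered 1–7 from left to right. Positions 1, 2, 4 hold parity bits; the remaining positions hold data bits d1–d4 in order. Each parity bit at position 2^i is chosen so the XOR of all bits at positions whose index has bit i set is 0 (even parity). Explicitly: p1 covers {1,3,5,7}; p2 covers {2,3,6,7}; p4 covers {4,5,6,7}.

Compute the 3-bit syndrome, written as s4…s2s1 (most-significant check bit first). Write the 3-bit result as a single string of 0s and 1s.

s1 (pos 1,3,5,7): 0⊕1⊕1⊕1 = 1
s2 (pos 2,3,6,7): 1⊕1⊕0⊕1 = 1
s4 (pos 4,5,6,7): 0⊕1⊕0⊕1 = 0
Syndrome s4…s1 = 011 → error at position 3.

011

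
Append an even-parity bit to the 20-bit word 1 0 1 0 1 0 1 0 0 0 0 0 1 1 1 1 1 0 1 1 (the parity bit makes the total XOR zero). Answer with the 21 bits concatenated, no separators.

101010100000111110111

XOR of the 20 data bits: 1⊕0⊕1⊕0⊕1⊕0⊕1⊕0⊕0⊕0⊕0⊕0⊕1⊕1⊕1⊕1⊕1⊕0⊕1⊕1 = 1
Parity bit = 1 (so all 21 bits XOR to 0).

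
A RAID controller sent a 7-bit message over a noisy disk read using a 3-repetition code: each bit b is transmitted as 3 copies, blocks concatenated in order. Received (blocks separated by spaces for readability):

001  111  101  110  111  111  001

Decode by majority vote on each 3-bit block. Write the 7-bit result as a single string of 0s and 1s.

0111110

Block 1 (001): 1 one → 0
Block 2 (111): 3 ones → 1
Block 3 (101): 2 ones → 1
Block 4 (110): 2 ones → 1
Block 5 (111): 3 ones → 1
Block 6 (111): 3 ones → 1
Block 7 (001): 1 one → 0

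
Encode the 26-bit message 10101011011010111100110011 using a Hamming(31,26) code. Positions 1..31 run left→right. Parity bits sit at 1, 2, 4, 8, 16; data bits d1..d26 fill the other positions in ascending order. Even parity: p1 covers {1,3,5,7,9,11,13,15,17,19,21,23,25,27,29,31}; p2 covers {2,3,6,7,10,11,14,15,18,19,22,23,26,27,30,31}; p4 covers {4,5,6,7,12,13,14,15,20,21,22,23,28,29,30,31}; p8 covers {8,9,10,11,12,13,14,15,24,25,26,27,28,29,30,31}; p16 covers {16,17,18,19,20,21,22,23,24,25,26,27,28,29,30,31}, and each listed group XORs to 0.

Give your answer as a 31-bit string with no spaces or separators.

0010010110110111010111100110011

Place data at non-parity positions: p1 p2 1 p4 0 1 0 p8 1 0 1 1 0 1 1 p16 0 1 0 1 1 1 1 0 0 1 1 0 0 1 1
p1 (pos 1,3,5,7,9,11,13,15,17,19,21,23,25,27,29,31): XOR of data positions = 1⊕0⊕0⊕1⊕1⊕0⊕1⊕0⊕0⊕1⊕1⊕0⊕1⊕0⊕1 = 0
p2 (pos 2,3,6,7,10,11,14,15,18,19,22,23,26,27,30,31): XOR of data positions = 1⊕1⊕0⊕0⊕1⊕1⊕1⊕1⊕0⊕1⊕1⊕1⊕1⊕1⊕1 = 0
p4 (pos 4,5,6,7,12,13,14,15,20,21,22,23,28,29,30,31): XOR of data positions = 0⊕1⊕0⊕1⊕0⊕1⊕1⊕1⊕1⊕1⊕1⊕0⊕0⊕1⊕1 = 0
p8 (pos 8,9,10,11,12,13,14,15,24,25,26,27,28,29,30,31): XOR of data positions = 1⊕0⊕1⊕1⊕0⊕1⊕1⊕0⊕0⊕1⊕1⊕0⊕0⊕1⊕1 = 1
p16 (pos 16,17,18,19,20,21,22,23,24,25,26,27,28,29,30,31): XOR of data positions = 0⊕1⊕0⊕1⊕1⊕1⊕1⊕0⊕0⊕1⊕1⊕0⊕0⊕1⊕1 = 1
Codeword: 0010010110110111010111100110011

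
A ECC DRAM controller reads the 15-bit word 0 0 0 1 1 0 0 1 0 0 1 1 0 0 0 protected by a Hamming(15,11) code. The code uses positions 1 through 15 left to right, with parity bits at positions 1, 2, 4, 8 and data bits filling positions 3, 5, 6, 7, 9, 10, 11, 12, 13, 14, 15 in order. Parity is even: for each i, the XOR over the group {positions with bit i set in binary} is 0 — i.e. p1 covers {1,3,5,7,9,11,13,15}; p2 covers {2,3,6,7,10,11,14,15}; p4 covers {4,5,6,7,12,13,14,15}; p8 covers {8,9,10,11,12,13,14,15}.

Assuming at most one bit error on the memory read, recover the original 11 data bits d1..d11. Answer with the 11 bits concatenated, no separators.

s1 (pos 1,3,5,7,9,11,13,15): 0⊕0⊕1⊕0⊕0⊕1⊕0⊕0 = 0
s2 (pos 2,3,6,7,10,11,14,15): 0⊕0⊕0⊕0⊕0⊕1⊕0⊕0 = 1
s4 (pos 4,5,6,7,12,13,14,15): 1⊕1⊕0⊕0⊕1⊕0⊕0⊕0 = 1
s8 (pos 8,9,10,11,12,13,14,15): 1⊕0⊕0⊕1⊕1⊕0⊕0⊕0 = 1
Syndrome s8…s1 = 1110 → error at position 14.
Flip position 14: 000110010011000 → 000110010011010
Read data bits from positions 3,5,6,7,9,10,11,12,13,14,15: 01000011010

01000011010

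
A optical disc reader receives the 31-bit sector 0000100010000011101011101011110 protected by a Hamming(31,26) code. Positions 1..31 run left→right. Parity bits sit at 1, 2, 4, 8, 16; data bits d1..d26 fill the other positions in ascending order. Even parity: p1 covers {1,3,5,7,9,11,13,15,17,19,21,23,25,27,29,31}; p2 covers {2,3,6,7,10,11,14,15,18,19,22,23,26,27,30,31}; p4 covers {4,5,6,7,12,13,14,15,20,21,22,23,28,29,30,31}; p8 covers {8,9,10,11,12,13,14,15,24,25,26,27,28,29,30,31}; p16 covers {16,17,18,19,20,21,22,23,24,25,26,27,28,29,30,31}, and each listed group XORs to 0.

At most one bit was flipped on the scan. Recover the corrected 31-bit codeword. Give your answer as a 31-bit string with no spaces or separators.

0000100010000011101011111011110

s1 (pos 1,3,5,7,9,11,13,15,17,19,21,23,25,27,29,31): 0⊕0⊕1⊕0⊕1⊕0⊕0⊕1⊕1⊕1⊕1⊕1⊕1⊕1⊕1⊕0 = 0
s2 (pos 2,3,6,7,10,11,14,15,18,19,22,23,26,27,30,31): 0⊕0⊕0⊕0⊕0⊕0⊕0⊕1⊕0⊕1⊕1⊕1⊕0⊕1⊕1⊕0 = 0
s4 (pos 4,5,6,7,12,13,14,15,20,21,22,23,28,29,30,31): 0⊕1⊕0⊕0⊕0⊕0⊕0⊕1⊕0⊕1⊕1⊕1⊕1⊕1⊕1⊕0 = 0
s8 (pos 8,9,10,11,12,13,14,15,24,25,26,27,28,29,30,31): 0⊕1⊕0⊕0⊕0⊕0⊕0⊕1⊕0⊕1⊕0⊕1⊕1⊕1⊕1⊕0 = 1
s16 (pos 16,17,18,19,20,21,22,23,24,25,26,27,28,29,30,31): 1⊕1⊕0⊕1⊕0⊕1⊕1⊕1⊕0⊕1⊕0⊕1⊕1⊕1⊕1⊕0 = 1
Syndrome s16…s1 = 11000 → error at position 24.
Flip position 24: 0000100010000011101011101011110 → 0000100010000011101011111011110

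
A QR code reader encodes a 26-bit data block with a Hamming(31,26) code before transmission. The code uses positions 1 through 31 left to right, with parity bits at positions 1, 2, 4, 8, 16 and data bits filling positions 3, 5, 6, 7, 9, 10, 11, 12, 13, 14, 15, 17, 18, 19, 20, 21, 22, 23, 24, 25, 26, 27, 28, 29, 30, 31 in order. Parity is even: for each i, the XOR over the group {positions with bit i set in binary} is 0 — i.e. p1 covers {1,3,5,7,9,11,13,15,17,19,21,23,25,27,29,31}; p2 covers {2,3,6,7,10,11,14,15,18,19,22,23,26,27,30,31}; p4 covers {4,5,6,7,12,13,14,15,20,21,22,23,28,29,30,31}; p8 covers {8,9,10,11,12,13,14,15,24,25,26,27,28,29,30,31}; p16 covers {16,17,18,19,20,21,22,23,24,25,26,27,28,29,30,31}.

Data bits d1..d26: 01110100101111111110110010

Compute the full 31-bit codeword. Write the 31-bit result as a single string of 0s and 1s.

1100111101001011111111110110010

Place data at non-parity positions: p1 p2 0 p4 1 1 1 p8 0 1 0 0 1 0 1 p16 1 1 1 1 1 1 1 1 0 1 1 0 0 1 0
p1 (pos 1,3,5,7,9,11,13,15,17,19,21,23,25,27,29,31): XOR of data positions = 0⊕1⊕1⊕0⊕0⊕1⊕1⊕1⊕1⊕1⊕1⊕0⊕1⊕0⊕0 = 1
p2 (pos 2,3,6,7,10,11,14,15,18,19,22,23,26,27,30,31): XOR of data positions = 0⊕1⊕1⊕1⊕0⊕0⊕1⊕1⊕1⊕1⊕1⊕1⊕1⊕1⊕0 = 1
p4 (pos 4,5,6,7,12,13,14,15,20,21,22,23,28,29,30,31): XOR of data positions = 1⊕1⊕1⊕0⊕1⊕0⊕1⊕1⊕1⊕1⊕1⊕0⊕0⊕1⊕0 = 0
p8 (pos 8,9,10,11,12,13,14,15,24,25,26,27,28,29,30,31): XOR of data positions = 0⊕1⊕0⊕0⊕1⊕0⊕1⊕1⊕0⊕1⊕1⊕0⊕0⊕1⊕0 = 1
p16 (pos 16,17,18,19,20,21,22,23,24,25,26,27,28,29,30,31): XOR of data positions = 1⊕1⊕1⊕1⊕1⊕1⊕1⊕1⊕0⊕1⊕1⊕0⊕0⊕1⊕0 = 1
Codeword: 1100111101001011111111110110010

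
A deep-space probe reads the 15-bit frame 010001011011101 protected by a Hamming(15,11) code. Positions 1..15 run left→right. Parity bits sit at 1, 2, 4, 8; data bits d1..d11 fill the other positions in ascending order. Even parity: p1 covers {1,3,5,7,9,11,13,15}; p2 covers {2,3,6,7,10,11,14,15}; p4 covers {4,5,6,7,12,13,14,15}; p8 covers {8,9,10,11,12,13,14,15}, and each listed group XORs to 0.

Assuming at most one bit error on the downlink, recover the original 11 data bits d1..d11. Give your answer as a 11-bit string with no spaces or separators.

00101011101

s1 (pos 1,3,5,7,9,11,13,15): 0⊕0⊕0⊕0⊕1⊕1⊕1⊕1 = 0
s2 (pos 2,3,6,7,10,11,14,15): 1⊕0⊕1⊕0⊕0⊕1⊕0⊕1 = 0
s4 (pos 4,5,6,7,12,13,14,15): 0⊕0⊕1⊕0⊕1⊕1⊕0⊕1 = 0
s8 (pos 8,9,10,11,12,13,14,15): 1⊕1⊕0⊕1⊕1⊕1⊕0⊕1 = 0
Syndrome s8…s1 = 0000 → no error.
Read data bits from positions 3,5,6,7,9,10,11,12,13,14,15: 00101011101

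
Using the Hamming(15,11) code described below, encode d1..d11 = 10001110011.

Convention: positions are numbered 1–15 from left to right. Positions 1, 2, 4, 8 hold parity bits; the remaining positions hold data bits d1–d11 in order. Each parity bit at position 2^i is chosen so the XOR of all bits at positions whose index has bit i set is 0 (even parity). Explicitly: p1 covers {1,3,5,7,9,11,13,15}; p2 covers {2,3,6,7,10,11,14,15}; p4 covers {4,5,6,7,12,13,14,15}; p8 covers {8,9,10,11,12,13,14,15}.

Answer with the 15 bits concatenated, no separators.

011000011110011

Place data at non-parity positions: p1 p2 1 p4 0 0 0 p8 1 1 1 0 0 1 1
p1 (pos 1,3,5,7,9,11,13,15): XOR of data positions = 1⊕0⊕0⊕1⊕1⊕0⊕1 = 0
p2 (pos 2,3,6,7,10,11,14,15): XOR of data positions = 1⊕0⊕0⊕1⊕1⊕1⊕1 = 1
p4 (pos 4,5,6,7,12,13,14,15): XOR of data positions = 0⊕0⊕0⊕0⊕0⊕1⊕1 = 0
p8 (pos 8,9,10,11,12,13,14,15): XOR of data positions = 1⊕1⊕1⊕0⊕0⊕1⊕1 = 1
Codeword: 011000011110011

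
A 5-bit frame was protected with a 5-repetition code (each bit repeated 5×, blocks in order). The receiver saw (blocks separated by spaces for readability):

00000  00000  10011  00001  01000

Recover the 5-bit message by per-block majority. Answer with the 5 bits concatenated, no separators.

00100

Block 1 (00000): 0 ones → 0
Block 2 (00000): 0 ones → 0
Block 3 (10011): 3 ones → 1
Block 4 (00001): 1 one → 0
Block 5 (01000): 1 one → 0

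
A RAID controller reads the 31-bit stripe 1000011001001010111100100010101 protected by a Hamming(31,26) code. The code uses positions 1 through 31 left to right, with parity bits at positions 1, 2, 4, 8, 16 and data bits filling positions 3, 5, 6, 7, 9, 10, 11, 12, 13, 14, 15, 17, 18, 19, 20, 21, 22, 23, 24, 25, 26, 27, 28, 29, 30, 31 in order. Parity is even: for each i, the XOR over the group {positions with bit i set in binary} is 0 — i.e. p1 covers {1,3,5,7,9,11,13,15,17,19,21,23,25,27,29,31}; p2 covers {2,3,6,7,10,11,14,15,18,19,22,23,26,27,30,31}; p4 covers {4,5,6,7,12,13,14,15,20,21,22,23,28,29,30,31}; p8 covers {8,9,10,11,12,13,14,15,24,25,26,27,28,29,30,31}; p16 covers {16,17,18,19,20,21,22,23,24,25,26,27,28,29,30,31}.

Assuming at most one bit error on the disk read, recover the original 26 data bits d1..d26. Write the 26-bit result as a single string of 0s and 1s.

s1 (pos 1,3,5,7,9,11,13,15,17,19,21,23,25,27,29,31): 1⊕0⊕0⊕1⊕0⊕0⊕1⊕1⊕1⊕1⊕0⊕1⊕0⊕1⊕1⊕1 = 0
s2 (pos 2,3,6,7,10,11,14,15,18,19,22,23,26,27,30,31): 0⊕0⊕1⊕1⊕1⊕0⊕0⊕1⊕1⊕1⊕0⊕1⊕0⊕1⊕0⊕1 = 1
s4 (pos 4,5,6,7,12,13,14,15,20,21,22,23,28,29,30,31): 0⊕0⊕1⊕1⊕0⊕1⊕0⊕1⊕1⊕0⊕0⊕1⊕0⊕1⊕0⊕1 = 0
s8 (pos 8,9,10,11,12,13,14,15,24,25,26,27,28,29,30,31): 0⊕0⊕1⊕0⊕0⊕1⊕0⊕1⊕0⊕0⊕0⊕1⊕0⊕1⊕0⊕1 = 0
s16 (pos 16,17,18,19,20,21,22,23,24,25,26,27,28,29,30,31): 0⊕1⊕1⊕1⊕1⊕0⊕0⊕1⊕0⊕0⊕0⊕1⊕0⊕1⊕0⊕1 = 0
Syndrome s16…s1 = 00010 → error at position 2.
Flip position 2: 1000011001001010111100100010101 → 1100011001001010111100100010101
Read data bits from positions 3,5,6,7,9,10,11,12,13,14,15,17,18,19,20,21,22,23,24,25,26,27,28,29,30,31: 00110100101111100100010101

00110100101111100100010101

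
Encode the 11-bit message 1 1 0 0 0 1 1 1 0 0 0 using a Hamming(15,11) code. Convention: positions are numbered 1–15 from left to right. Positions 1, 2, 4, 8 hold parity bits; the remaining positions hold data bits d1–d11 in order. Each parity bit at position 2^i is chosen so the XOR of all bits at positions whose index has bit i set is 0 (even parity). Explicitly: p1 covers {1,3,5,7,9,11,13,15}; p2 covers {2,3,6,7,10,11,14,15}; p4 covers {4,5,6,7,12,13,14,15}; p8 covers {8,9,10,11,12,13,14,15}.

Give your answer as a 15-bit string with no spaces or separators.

111010010111000

Place data at non-parity positions: p1 p2 1 p4 1 0 0 p8 0 1 1 1 0 0 0
p1 (pos 1,3,5,7,9,11,13,15): XOR of data positions = 1⊕1⊕0⊕0⊕1⊕0⊕0 = 1
p2 (pos 2,3,6,7,10,11,14,15): XOR of data positions = 1⊕0⊕0⊕1⊕1⊕0⊕0 = 1
p4 (pos 4,5,6,7,12,13,14,15): XOR of data positions = 1⊕0⊕0⊕1⊕0⊕0⊕0 = 0
p8 (pos 8,9,10,11,12,13,14,15): XOR of data positions = 0⊕1⊕1⊕1⊕0⊕0⊕0 = 1
Codeword: 111010010111000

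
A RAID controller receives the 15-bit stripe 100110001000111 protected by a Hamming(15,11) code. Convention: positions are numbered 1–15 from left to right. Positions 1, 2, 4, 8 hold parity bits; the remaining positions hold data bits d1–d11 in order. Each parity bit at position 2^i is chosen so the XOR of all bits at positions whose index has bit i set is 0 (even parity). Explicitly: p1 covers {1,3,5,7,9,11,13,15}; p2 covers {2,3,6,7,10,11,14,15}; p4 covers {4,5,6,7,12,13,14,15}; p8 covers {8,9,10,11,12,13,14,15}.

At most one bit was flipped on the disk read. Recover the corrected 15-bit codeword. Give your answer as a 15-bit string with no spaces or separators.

100100001000111

s1 (pos 1,3,5,7,9,11,13,15): 1⊕0⊕1⊕0⊕1⊕0⊕1⊕1 = 1
s2 (pos 2,3,6,7,10,11,14,15): 0⊕0⊕0⊕0⊕0⊕0⊕1⊕1 = 0
s4 (pos 4,5,6,7,12,13,14,15): 1⊕1⊕0⊕0⊕0⊕1⊕1⊕1 = 1
s8 (pos 8,9,10,11,12,13,14,15): 0⊕1⊕0⊕0⊕0⊕1⊕1⊕1 = 0
Syndrome s8…s1 = 0101 → error at position 5.
Flip position 5: 100110001000111 → 100100001000111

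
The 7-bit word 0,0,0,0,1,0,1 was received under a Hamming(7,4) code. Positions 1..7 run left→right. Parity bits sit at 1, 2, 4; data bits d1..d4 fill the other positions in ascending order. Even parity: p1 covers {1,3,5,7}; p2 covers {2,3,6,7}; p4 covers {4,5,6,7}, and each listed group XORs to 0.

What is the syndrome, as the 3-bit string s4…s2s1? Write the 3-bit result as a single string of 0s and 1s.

010

s1 (pos 1,3,5,7): 0⊕0⊕1⊕1 = 0
s2 (pos 2,3,6,7): 0⊕0⊕0⊕1 = 1
s4 (pos 4,5,6,7): 0⊕1⊕0⊕1 = 0
Syndrome s4…s1 = 010 → error at position 2.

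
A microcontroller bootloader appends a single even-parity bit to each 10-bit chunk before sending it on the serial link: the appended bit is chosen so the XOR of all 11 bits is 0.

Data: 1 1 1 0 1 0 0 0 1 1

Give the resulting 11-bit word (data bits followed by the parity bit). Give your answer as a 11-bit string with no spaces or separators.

11101000110

XOR of the 10 data bits: 1⊕1⊕1⊕0⊕1⊕0⊕0⊕0⊕1⊕1 = 0
Parity bit = 0 (so all 11 bits XOR to 0).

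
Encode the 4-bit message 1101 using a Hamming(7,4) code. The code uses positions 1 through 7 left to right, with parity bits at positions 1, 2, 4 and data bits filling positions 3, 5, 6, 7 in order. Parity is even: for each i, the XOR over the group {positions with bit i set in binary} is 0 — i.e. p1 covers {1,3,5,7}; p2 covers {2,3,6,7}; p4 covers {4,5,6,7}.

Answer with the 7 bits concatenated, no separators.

1010101

Place data at non-parity positions: p1 p2 1 p4 1 0 1
p1 (pos 1,3,5,7): XOR of data positions = 1⊕1⊕1 = 1
p2 (pos 2,3,6,7): XOR of data positions = 1⊕0⊕1 = 0
p4 (pos 4,5,6,7): XOR of data positions = 1⊕0⊕1 = 0
Codeword: 1010101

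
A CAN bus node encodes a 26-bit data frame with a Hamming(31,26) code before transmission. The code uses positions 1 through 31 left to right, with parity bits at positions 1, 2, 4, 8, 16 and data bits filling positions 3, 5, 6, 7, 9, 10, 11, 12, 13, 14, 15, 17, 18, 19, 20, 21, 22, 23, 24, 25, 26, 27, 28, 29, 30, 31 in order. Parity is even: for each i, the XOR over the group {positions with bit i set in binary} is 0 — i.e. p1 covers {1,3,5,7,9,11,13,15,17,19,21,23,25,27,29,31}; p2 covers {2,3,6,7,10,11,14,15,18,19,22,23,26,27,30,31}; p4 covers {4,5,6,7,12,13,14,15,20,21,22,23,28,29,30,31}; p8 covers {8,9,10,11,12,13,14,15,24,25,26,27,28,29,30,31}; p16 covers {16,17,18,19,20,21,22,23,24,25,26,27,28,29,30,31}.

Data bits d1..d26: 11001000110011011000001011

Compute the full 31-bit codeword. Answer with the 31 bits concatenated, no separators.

Place data at non-parity positions: p1 p2 1 p4 1 0 0 p8 1 0 0 0 1 1 0 p16 0 1 1 0 1 1 0 0 0 0 0 1 0 1 1
p1 (pos 1,3,5,7,9,11,13,15,17,19,21,23,25,27,29,31): XOR of data positions = 1⊕1⊕0⊕1⊕0⊕1⊕0⊕0⊕1⊕1⊕0⊕0⊕0⊕0⊕1 = 1
p2 (pos 2,3,6,7,10,11,14,15,18,19,22,23,26,27,30,31): XOR of data positions = 1⊕0⊕0⊕0⊕0⊕1⊕0⊕1⊕1⊕1⊕0⊕0⊕0⊕1⊕1 = 1
p4 (pos 4,5,6,7,12,13,14,15,20,21,22,23,28,29,30,31): XOR of data positions = 1⊕0⊕0⊕0⊕1⊕1⊕0⊕0⊕1⊕1⊕0⊕1⊕0⊕1⊕1 = 0
p8 (pos 8,9,10,11,12,13,14,15,24,25,26,27,28,29,30,31): XOR of data positions = 1⊕0⊕0⊕0⊕1⊕1⊕0⊕0⊕0⊕0⊕0⊕1⊕0⊕1⊕1 = 0
p16 (pos 16,17,18,19,20,21,22,23,24,25,26,27,28,29,30,31): XOR of data positions = 0⊕1⊕1⊕0⊕1⊕1⊕0⊕0⊕0⊕0⊕0⊕1⊕0⊕1⊕1 = 1
Codeword: 1110100010001101011011000001011

1110100010001101011011000001011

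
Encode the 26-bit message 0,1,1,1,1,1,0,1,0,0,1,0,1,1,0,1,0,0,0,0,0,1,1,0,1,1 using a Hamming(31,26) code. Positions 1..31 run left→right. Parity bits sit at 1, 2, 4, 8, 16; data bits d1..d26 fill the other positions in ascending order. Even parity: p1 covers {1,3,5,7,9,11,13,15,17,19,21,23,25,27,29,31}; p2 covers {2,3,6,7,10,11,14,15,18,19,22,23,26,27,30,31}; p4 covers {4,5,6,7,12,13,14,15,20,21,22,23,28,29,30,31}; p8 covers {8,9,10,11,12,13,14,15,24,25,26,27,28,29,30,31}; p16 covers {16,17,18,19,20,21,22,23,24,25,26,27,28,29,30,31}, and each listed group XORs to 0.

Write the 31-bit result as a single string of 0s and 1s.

Place data at non-parity positions: p1 p2 0 p4 1 1 1 p8 1 1 0 1 0 0 1 p16 0 1 1 0 1 0 0 0 0 0 1 1 0 1 1
p1 (pos 1,3,5,7,9,11,13,15,17,19,21,23,25,27,29,31): XOR of data positions = 0⊕1⊕1⊕1⊕0⊕0⊕1⊕0⊕1⊕1⊕0⊕0⊕1⊕0⊕1 = 0
p2 (pos 2,3,6,7,10,11,14,15,18,19,22,23,26,27,30,31): XOR of data positions = 0⊕1⊕1⊕1⊕0⊕0⊕1⊕1⊕1⊕0⊕0⊕0⊕1⊕1⊕1 = 1
p4 (pos 4,5,6,7,12,13,14,15,20,21,22,23,28,29,30,31): XOR of data positions = 1⊕1⊕1⊕1⊕0⊕0⊕1⊕0⊕1⊕0⊕0⊕1⊕0⊕1⊕1 = 1
p8 (pos 8,9,10,11,12,13,14,15,24,25,26,27,28,29,30,31): XOR of data positions = 1⊕1⊕0⊕1⊕0⊕0⊕1⊕0⊕0⊕0⊕1⊕1⊕0⊕1⊕1 = 0
p16 (pos 16,17,18,19,20,21,22,23,24,25,26,27,28,29,30,31): XOR of data positions = 0⊕1⊕1⊕0⊕1⊕0⊕0⊕0⊕0⊕0⊕1⊕1⊕0⊕1⊕1 = 1
Codeword: 0101111011010011011010000011011

0101111011010011011010000011011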